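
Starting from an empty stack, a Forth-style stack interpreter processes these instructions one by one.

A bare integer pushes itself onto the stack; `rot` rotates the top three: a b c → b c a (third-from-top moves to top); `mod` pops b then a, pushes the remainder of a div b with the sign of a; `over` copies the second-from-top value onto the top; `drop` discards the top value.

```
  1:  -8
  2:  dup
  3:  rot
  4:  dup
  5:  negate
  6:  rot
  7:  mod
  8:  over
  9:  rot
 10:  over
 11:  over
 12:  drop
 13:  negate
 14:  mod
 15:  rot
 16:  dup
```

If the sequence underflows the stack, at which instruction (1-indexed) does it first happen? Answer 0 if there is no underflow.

-8  : [-8]
dup : [-8, -8]
rot  — needs 3 operands, stack has 2 → underflow

3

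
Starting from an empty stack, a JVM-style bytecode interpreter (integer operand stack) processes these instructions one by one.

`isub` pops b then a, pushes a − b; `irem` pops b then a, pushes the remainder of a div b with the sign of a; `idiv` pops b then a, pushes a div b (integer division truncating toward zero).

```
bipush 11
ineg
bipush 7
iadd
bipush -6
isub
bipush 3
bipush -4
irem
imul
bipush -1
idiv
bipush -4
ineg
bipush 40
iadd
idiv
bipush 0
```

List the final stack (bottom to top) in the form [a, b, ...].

[0, 0]

bipush 11 → [11]
ineg      → [-11]
bipush 7  → [-11, 7]
iadd      → [-4]
bipush -6 → [-4, -6]
isub      → [2]
bipush 3  → [2, 3]
bipush -4 → [2, 3, -4]
irem      → [2, 3]
imul      → [6]
bipush -1 → [6, -1]
idiv      → [-6]
bipush -4 → [-6, -4]
ineg      → [-6, 4]
bipush 40 → [-6, 4, 40]
iadd      → [-6, 44]
idiv      → [0]
bipush 0  → [0, 0]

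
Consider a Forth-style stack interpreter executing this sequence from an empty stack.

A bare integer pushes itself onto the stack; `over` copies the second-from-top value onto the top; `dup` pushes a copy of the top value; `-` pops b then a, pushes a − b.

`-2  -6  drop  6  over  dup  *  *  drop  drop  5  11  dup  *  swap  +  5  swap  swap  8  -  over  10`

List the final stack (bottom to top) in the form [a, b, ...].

-2   -> -2
-6   -> -2 -6
drop -> -2
6    -> -2 6
over -> -2 6 -2
dup  -> -2 6 -2 -2
*    -> -2 6 4
*    -> -2 24
drop -> -2
drop -> (empty)
5    -> 5
11   -> 5 11
dup  -> 5 11 11
*    -> 5 121
swap -> 121 5
+    -> 126
5    -> 126 5
swap -> 5 126
swap -> 126 5
8    -> 126 5 8
-    -> 126 -3
over -> 126 -3 126
10   -> 126 -3 126 10

[126, -3, 126, 10]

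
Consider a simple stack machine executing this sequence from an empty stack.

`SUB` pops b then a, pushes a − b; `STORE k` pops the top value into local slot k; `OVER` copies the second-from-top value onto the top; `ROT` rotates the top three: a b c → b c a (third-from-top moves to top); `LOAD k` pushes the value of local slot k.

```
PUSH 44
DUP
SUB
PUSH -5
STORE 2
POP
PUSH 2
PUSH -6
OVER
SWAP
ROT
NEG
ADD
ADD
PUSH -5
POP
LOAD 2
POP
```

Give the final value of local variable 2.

-5

PUSH 44 -> [44]
DUP     -> [44, 44]
SUB     -> [0]
PUSH -5 -> [0, -5]
STORE 2 -> [0]
POP     -> []
PUSH 2  -> [2]
PUSH -6 -> [2, -6]
OVER    -> [2, -6, 2]
SWAP    -> [2, 2, -6]
ROT     -> [2, -6, 2]
NEG     -> [2, -6, -2]
ADD     -> [2, -8]
ADD     -> [-6]
PUSH -5 -> [-6, -5]
POP     -> [-6]
LOAD 2  -> [-6, -5]
POP     -> [-6]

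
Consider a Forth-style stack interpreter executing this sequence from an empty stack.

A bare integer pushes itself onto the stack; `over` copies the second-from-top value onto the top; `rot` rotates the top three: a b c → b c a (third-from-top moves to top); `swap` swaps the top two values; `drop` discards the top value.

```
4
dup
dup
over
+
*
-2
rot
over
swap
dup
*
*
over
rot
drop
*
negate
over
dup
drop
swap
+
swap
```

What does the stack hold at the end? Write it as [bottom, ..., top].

4       4
dup     4 4
dup     4 4 4
over    4 4 4 4
+       4 4 8
*       4 32
-2      4 32 -2
rot     32 -2 4
over    32 -2 4 -2
swap    32 -2 -2 4
dup     32 -2 -2 4 4
*       32 -2 -2 16
*       32 -2 -32
over    32 -2 -32 -2
rot     32 -32 -2 -2
drop    32 -32 -2
*       32 64
negate  32 -64
over    32 -64 32
dup     32 -64 32 32
drop    32 -64 32
swap    32 32 -64
+       32 -32
swap    -32 32

[-32, 32]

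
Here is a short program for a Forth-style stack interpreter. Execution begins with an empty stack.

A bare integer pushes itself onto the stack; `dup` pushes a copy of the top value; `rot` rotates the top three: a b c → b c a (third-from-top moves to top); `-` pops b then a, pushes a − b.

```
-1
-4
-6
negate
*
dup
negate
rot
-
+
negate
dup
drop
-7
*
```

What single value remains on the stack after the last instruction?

7

-1     : [-1]
-4     : [-1, -4]
-6     : [-1, -4, -6]
negate : [-1, -4, 6]
*      : [-1, -24]
dup    : [-1, -24, -24]
negate : [-1, -24, 24]
rot    : [-24, 24, -1]
-      : [-24, 25]
+      : [1]
negate : [-1]
dup    : [-1, -1]
drop   : [-1]
-7     : [-1, -7]
*      : [7]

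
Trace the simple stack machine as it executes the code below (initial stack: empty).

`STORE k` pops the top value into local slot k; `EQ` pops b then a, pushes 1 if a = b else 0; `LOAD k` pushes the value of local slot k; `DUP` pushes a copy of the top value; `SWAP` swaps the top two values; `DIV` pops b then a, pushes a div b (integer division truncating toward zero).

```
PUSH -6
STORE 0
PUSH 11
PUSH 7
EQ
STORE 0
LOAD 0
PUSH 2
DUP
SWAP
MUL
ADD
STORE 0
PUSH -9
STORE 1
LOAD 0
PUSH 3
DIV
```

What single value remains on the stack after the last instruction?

PUSH -6 → [-6]
STORE 0 → []
PUSH 11 → [11]
PUSH 7  → [11, 7]
EQ      → [0]
STORE 0 → []
LOAD 0  → [0]
PUSH 2  → [0, 2]
DUP     → [0, 2, 2]
SWAP    → [0, 2, 2]
MUL     → [0, 4]
ADD     → [4]
STORE 0 → []
PUSH -9 → [-9]
STORE 1 → []
LOAD 0  → [4]
PUSH 3  → [4, 3]
DIV     → [1]

1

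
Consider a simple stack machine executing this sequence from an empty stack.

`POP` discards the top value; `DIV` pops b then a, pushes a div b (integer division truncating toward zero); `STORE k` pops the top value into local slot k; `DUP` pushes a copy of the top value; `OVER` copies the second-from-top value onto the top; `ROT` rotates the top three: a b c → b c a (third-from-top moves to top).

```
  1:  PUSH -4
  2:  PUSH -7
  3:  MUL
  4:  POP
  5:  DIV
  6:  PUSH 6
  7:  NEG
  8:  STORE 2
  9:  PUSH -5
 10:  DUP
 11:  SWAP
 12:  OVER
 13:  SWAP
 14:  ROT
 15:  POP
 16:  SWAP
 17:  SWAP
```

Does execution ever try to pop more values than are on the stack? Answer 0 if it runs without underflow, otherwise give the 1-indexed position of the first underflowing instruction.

5

PUSH -4  [-4]
PUSH -7  [-4, -7]
MUL      [28]
POP      []
DIV  — needs 2 operands, stack has 0 → underflow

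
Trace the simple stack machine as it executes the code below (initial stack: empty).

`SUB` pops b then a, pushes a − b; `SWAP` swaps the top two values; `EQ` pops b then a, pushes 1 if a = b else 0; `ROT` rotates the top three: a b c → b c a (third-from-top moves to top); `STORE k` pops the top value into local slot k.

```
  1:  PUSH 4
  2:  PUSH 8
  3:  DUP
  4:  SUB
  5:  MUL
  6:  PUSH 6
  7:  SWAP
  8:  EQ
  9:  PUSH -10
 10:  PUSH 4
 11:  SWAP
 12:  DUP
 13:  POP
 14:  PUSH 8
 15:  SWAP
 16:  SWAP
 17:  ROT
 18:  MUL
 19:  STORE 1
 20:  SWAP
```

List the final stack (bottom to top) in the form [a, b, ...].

PUSH 4   -> [4]
PUSH 8   -> [4, 8]
DUP      -> [4, 8, 8]
SUB      -> [4, 0]
MUL      -> [0]
PUSH 6   -> [0, 6]
SWAP     -> [6, 0]
EQ       -> [0]
PUSH -10 -> [0, -10]
PUSH 4   -> [0, -10, 4]
SWAP     -> [0, 4, -10]
DUP      -> [0, 4, -10, -10]
POP      -> [0, 4, -10]
PUSH 8   -> [0, 4, -10, 8]
SWAP     -> [0, 4, 8, -10]
SWAP     -> [0, 4, -10, 8]
ROT      -> [0, -10, 8, 4]
MUL      -> [0, -10, 32]
STORE 1  -> [0, -10]
SWAP     -> [-10, 0]

[-10, 0]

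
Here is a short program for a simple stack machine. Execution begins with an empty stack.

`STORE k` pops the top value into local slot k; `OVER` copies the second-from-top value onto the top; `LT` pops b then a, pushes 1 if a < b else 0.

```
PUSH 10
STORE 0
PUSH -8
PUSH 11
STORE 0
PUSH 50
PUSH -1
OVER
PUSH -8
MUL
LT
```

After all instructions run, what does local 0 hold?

PUSH 10 → [10]
STORE 0 → []
PUSH -8 → [-8]
PUSH 11 → [-8, 11]
STORE 0 → [-8]
PUSH 50 → [-8, 50]
PUSH -1 → [-8, 50, -1]
OVER    → [-8, 50, -1, 50]
PUSH -8 → [-8, 50, -1, 50, -8]
MUL     → [-8, 50, -1, -400]
LT      → [-8, 50, 0]

11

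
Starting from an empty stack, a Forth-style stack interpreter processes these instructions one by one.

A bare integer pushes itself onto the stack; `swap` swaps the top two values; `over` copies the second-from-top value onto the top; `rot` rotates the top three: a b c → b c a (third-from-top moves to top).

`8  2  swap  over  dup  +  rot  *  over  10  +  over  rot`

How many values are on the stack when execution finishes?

8    : [8]
2    : [8, 2]
swap : [2, 8]
over : [2, 8, 2]
dup  : [2, 8, 2, 2]
+    : [2, 8, 4]
rot  : [8, 4, 2]
*    : [8, 8]
over : [8, 8, 8]
10   : [8, 8, 8, 10]
+    : [8, 8, 18]
over : [8, 8, 18, 8]
rot  : [8, 18, 8, 8]

4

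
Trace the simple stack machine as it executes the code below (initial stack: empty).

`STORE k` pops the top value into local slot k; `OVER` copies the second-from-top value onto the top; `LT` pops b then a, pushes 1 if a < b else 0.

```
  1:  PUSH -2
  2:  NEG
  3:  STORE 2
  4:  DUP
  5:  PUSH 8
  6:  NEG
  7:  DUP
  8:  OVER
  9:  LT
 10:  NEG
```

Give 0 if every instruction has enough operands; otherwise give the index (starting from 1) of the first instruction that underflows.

PUSH -2 : -2
NEG     : 2
STORE 2 : (empty)
DUP  — needs 1 operand, stack has 0 → underflow

4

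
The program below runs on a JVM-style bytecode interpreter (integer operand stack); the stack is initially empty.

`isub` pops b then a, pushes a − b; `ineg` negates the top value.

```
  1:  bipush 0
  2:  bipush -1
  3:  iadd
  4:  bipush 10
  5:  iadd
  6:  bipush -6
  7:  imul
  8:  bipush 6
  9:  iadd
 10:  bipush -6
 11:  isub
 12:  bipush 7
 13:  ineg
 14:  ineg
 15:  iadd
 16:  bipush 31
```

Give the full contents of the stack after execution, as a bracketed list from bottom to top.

bipush 0  → [0]
bipush -1 → [0, -1]
iadd      → [-1]
bipush 10 → [-1, 10]
iadd      → [9]
bipush -6 → [9, -6]
imul      → [-54]
bipush 6  → [-54, 6]
iadd      → [-48]
bipush -6 → [-48, -6]
isub      → [-42]
bipush 7  → [-42, 7]
ineg      → [-42, -7]
ineg      → [-42, 7]
iadd      → [-35]
bipush 31 → [-35, 31]

[-35, 31]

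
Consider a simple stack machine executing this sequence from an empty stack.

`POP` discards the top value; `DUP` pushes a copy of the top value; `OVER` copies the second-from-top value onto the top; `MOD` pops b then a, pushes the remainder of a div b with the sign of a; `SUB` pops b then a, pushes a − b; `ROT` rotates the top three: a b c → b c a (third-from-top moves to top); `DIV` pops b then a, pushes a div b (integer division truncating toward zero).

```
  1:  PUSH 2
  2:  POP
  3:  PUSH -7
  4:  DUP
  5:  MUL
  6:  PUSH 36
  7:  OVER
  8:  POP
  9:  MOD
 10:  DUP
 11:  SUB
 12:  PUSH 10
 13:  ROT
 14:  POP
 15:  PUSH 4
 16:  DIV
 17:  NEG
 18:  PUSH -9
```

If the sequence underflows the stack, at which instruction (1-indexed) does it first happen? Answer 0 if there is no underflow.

PUSH 2  -> [2]
POP     -> []
PUSH -7 -> [-7]
DUP     -> [-7, -7]
MUL     -> [49]
PUSH 36 -> [49, 36]
OVER    -> [49, 36, 49]
POP     -> [49, 36]
MOD     -> [13]
DUP     -> [13, 13]
SUB     -> [0]
PUSH 10 -> [0, 10]
ROT  — needs 3 operands, stack has 2 → underflow

13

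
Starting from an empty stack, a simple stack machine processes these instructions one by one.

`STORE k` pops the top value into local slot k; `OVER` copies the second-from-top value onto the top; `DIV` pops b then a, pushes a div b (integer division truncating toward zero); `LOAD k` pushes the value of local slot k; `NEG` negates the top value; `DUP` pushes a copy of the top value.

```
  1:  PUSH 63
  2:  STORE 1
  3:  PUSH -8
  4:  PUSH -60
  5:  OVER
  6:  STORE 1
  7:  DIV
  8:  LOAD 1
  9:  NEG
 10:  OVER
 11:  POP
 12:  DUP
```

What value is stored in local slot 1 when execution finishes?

PUSH 63  -> [63]
STORE 1  -> []
PUSH -8  -> [-8]
PUSH -60 -> [-8, -60]
OVER     -> [-8, -60, -8]
STORE 1  -> [-8, -60]
DIV      -> [0]
LOAD 1   -> [0, -8]
NEG      -> [0, 8]
OVER     -> [0, 8, 0]
POP      -> [0, 8]
DUP      -> [0, 8, 8]

-8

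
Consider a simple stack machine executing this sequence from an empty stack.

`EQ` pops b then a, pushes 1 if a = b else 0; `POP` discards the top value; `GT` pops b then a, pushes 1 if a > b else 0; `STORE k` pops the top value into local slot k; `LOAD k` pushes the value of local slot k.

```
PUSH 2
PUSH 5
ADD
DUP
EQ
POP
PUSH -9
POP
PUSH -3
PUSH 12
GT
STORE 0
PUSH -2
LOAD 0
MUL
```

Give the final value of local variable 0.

0

PUSH 2  → [2]
PUSH 5  → [2, 5]
ADD     → [7]
DUP     → [7, 7]
EQ      → [1]
POP     → []
PUSH -9 → [-9]
POP     → []
PUSH -3 → [-3]
PUSH 12 → [-3, 12]
GT      → [0]
STORE 0 → []
PUSH -2 → [-2]
LOAD 0  → [-2, 0]
MUL     → [0]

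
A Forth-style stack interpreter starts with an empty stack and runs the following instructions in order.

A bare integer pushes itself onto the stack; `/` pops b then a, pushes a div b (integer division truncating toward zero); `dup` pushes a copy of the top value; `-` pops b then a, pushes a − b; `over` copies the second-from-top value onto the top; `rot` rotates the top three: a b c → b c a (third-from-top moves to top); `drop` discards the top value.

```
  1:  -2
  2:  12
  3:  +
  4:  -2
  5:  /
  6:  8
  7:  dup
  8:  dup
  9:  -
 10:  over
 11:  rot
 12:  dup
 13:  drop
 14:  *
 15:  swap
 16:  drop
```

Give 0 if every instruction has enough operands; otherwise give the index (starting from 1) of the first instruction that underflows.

0

-2   → [-2]
12   → [-2, 12]
+    → [10]
-2   → [10, -2]
/    → [-5]
8    → [-5, 8]
dup  → [-5, 8, 8]
dup  → [-5, 8, 8, 8]
-    → [-5, 8, 0]
over → [-5, 8, 0, 8]
rot  → [-5, 0, 8, 8]
dup  → [-5, 0, 8, 8, 8]
drop → [-5, 0, 8, 8]
*    → [-5, 0, 64]
swap → [-5, 64, 0]
drop → [-5, 64]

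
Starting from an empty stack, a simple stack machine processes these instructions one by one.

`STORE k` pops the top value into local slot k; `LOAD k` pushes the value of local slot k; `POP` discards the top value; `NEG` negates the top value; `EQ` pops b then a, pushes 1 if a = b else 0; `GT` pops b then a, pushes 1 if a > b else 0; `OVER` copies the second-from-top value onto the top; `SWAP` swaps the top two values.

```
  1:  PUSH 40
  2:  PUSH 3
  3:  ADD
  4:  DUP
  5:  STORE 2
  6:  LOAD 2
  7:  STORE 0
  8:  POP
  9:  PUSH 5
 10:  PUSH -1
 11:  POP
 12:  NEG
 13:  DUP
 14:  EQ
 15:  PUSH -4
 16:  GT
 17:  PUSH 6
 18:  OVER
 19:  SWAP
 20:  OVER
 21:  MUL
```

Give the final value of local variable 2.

PUSH 40 : [40]
PUSH 3  : [40, 3]
ADD     : [43]
DUP     : [43, 43]
STORE 2 : [43]
LOAD 2  : [43, 43]
STORE 0 : [43]
POP     : []
PUSH 5  : [5]
PUSH -1 : [5, -1]
POP     : [5]
NEG     : [-5]
DUP     : [-5, -5]
EQ      : [1]
PUSH -4 : [1, -4]
GT      : [1]
PUSH 6  : [1, 6]
OVER    : [1, 6, 1]
SWAP    : [1, 1, 6]
OVER    : [1, 1, 6, 1]
MUL     : [1, 1, 6]

43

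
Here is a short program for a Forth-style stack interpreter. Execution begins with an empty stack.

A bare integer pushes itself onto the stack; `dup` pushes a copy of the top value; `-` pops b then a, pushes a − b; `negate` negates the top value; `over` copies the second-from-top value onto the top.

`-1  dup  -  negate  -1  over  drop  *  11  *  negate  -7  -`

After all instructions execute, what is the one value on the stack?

7

-1     → -1
dup    → -1 -1
-      → 0
negate → 0
-1     → 0 -1
over   → 0 -1 0
drop   → 0 -1
*      → 0
11     → 0 11
*      → 0
negate → 0
-7     → 0 -7
-      → 7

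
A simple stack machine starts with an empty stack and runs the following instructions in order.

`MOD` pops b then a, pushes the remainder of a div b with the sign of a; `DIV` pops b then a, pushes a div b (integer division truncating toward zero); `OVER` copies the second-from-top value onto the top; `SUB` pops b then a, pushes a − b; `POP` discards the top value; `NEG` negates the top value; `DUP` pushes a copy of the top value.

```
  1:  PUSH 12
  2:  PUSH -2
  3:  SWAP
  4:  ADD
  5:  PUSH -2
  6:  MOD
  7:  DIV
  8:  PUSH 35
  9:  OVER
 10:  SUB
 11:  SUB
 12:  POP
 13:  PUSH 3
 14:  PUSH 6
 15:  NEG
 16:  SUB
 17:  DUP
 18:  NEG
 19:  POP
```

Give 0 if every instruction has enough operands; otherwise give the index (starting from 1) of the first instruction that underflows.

PUSH 12 → [12]
PUSH -2 → [12, -2]
SWAP    → [-2, 12]
ADD     → [10]
PUSH -2 → [10, -2]
MOD     → [0]
DIV  — needs 2 operands, stack has 1 → underflow

7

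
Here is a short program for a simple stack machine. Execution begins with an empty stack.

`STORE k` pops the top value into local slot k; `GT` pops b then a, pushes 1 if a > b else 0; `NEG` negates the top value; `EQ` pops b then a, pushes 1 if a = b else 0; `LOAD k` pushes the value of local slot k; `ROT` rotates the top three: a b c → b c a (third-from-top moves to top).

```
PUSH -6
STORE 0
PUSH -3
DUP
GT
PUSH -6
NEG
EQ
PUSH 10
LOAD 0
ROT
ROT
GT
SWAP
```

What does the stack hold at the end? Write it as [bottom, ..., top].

PUSH -6 → [-6]
STORE 0 → []
PUSH -3 → [-3]
DUP     → [-3, -3]
GT      → [0]
PUSH -6 → [0, -6]
NEG     → [0, 6]
EQ      → [0]
PUSH 10 → [0, 10]
LOAD 0  → [0, 10, -6]
ROT     → [10, -6, 0]
ROT     → [-6, 0, 10]
GT      → [-6, 0]
SWAP    → [0, -6]

[0, -6]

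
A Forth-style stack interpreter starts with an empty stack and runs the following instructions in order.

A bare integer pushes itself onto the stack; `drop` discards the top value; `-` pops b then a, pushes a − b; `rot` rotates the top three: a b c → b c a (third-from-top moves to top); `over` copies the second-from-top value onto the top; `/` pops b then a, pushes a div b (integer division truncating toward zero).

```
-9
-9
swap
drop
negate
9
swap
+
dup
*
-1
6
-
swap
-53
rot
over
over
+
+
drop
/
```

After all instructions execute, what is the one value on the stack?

-9     → [-9]
-9     → [-9, -9]
swap   → [-9, -9]
drop   → [-9]
negate → [9]
9      → [9, 9]
swap   → [9, 9]
+      → [18]
dup    → [18, 18]
*      → [324]
-1     → [324, -1]
6      → [324, -1, 6]
-      → [324, -7]
swap   → [-7, 324]
-53    → [-7, 324, -53]
rot    → [324, -53, -7]
over   → [324, -53, -7, -53]
over   → [324, -53, -7, -53, -7]
+      → [324, -53, -7, -60]
+      → [324, -53, -67]
drop   → [324, -53]
/      → [-6]

-6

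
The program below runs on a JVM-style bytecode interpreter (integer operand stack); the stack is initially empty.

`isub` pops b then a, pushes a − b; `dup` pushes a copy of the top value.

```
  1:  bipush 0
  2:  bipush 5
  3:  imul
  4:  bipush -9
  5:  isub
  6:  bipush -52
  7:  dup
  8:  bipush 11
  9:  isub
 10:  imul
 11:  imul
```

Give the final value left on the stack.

bipush 0   -> 0
bipush 5   -> 0 5
imul       -> 0
bipush -9  -> 0 -9
isub       -> 9
bipush -52 -> 9 -52
dup        -> 9 -52 -52
bipush 11  -> 9 -52 -52 11
isub       -> 9 -52 -63
imul       -> 9 3276
imul       -> 29484

29484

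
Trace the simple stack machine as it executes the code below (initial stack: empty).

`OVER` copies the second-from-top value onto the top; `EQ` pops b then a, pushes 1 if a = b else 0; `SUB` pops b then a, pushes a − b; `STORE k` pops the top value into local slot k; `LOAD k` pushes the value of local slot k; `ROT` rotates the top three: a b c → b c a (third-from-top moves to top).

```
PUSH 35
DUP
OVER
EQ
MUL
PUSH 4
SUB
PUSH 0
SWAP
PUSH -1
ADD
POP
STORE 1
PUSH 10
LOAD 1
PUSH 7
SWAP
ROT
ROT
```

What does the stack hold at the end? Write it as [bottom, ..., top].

[0, 10, 7]

PUSH 35 → 35
DUP     → 35 35
OVER    → 35 35 35
EQ      → 35 1
MUL     → 35
PUSH 4  → 35 4
SUB     → 31
PUSH 0  → 31 0
SWAP    → 0 31
PUSH -1 → 0 31 -1
ADD     → 0 30
POP     → 0
STORE 1 → (empty)
PUSH 10 → 10
LOAD 1  → 10 0
PUSH 7  → 10 0 7
SWAP    → 10 7 0
ROT     → 7 0 10
ROT     → 0 10 7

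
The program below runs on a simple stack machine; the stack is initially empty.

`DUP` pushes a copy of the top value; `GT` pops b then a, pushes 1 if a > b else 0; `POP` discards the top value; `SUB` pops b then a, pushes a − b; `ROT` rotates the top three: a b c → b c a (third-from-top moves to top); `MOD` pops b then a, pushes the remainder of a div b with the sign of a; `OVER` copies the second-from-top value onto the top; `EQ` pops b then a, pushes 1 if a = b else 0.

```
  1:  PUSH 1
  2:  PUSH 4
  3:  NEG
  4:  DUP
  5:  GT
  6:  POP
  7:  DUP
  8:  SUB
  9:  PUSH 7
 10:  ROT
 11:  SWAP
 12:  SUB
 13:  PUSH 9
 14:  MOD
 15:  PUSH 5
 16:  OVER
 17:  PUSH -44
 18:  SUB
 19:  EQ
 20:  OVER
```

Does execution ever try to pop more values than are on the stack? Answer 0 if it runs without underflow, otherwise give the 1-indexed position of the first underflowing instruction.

10

PUSH 1  1
PUSH 4  1 4
NEG     1 -4
DUP     1 -4 -4
GT      1 0
POP     1
DUP     1 1
SUB     0
PUSH 7  0 7
ROT  — needs 3 operands, stack has 2 → underflow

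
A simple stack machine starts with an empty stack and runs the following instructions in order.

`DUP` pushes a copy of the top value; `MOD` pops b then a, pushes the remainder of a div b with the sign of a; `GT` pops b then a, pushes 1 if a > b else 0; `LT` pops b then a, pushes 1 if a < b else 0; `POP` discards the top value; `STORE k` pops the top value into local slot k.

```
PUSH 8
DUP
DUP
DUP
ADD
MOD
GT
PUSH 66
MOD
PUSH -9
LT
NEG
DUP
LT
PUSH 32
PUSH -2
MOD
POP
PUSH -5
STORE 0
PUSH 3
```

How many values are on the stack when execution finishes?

2

PUSH 8  : 8
DUP     : 8 8
DUP     : 8 8 8
DUP     : 8 8 8 8
ADD     : 8 8 16
MOD     : 8 8
GT      : 0
PUSH 66 : 0 66
MOD     : 0
PUSH -9 : 0 -9
LT      : 0
NEG     : 0
DUP     : 0 0
LT      : 0
PUSH 32 : 0 32
PUSH -2 : 0 32 -2
MOD     : 0 0
POP     : 0
PUSH -5 : 0 -5
STORE 0 : 0
PUSH 3  : 0 3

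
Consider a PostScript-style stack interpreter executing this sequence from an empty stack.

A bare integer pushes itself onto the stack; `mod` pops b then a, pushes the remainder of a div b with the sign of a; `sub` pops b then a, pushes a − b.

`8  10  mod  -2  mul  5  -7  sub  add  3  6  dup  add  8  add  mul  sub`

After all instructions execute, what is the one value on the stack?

8   : 8
10  : 8 10
mod : 8
-2  : 8 -2
mul : -16
5   : -16 5
-7  : -16 5 -7
sub : -16 12
add : -4
3   : -4 3
6   : -4 3 6
dup : -4 3 6 6
add : -4 3 12
8   : -4 3 12 8
add : -4 3 20
mul : -4 60
sub : -64

-64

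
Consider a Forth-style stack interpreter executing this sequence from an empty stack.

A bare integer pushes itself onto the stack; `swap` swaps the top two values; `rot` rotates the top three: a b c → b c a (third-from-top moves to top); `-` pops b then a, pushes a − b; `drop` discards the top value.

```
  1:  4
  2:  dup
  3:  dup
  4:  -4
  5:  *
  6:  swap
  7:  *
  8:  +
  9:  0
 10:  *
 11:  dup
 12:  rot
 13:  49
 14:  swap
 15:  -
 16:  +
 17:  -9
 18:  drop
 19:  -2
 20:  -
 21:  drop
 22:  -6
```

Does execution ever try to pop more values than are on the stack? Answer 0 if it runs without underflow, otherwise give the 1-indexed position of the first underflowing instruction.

12

4     [4]
dup   [4, 4]
dup   [4, 4, 4]
-4    [4, 4, 4, -4]
*     [4, 4, -16]
swap  [4, -16, 4]
*     [4, -64]
+     [-60]
0     [-60, 0]
*     [0]
dup   [0, 0]
rot  — needs 3 operands, stack has 2 → underflow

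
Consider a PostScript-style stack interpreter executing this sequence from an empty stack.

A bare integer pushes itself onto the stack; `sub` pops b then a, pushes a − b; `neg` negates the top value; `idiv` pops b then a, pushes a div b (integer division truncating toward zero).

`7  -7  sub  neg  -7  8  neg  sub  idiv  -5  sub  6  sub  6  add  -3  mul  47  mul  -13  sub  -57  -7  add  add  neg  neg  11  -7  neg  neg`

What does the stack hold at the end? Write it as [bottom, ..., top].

[1218, 11, -7]

7    -> [7]
-7   -> [7, -7]
sub  -> [14]
neg  -> [-14]
-7   -> [-14, -7]
8    -> [-14, -7, 8]
neg  -> [-14, -7, -8]
sub  -> [-14, 1]
idiv -> [-14]
-5   -> [-14, -5]
sub  -> [-9]
6    -> [-9, 6]
sub  -> [-15]
6    -> [-15, 6]
add  -> [-9]
-3   -> [-9, -3]
mul  -> [27]
47   -> [27, 47]
mul  -> [1269]
-13  -> [1269, -13]
sub  -> [1282]
-57  -> [1282, -57]
-7   -> [1282, -57, -7]
add  -> [1282, -64]
add  -> [1218]
neg  -> [-1218]
neg  -> [1218]
11   -> [1218, 11]
-7   -> [1218, 11, -7]
neg  -> [1218, 11, 7]
neg  -> [1218, 11, -7]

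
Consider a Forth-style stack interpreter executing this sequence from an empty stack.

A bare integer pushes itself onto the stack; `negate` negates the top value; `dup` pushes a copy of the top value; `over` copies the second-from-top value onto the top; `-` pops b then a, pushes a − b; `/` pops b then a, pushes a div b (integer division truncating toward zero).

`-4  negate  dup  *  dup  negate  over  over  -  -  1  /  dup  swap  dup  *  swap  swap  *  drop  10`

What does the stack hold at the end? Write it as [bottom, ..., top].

[16, 10]

-4     : -4
negate : 4
dup    : 4 4
*      : 16
dup    : 16 16
negate : 16 -16
over   : 16 -16 16
over   : 16 -16 16 -16
-      : 16 -16 32
-      : 16 -48
1      : 16 -48 1
/      : 16 -48
dup    : 16 -48 -48
swap   : 16 -48 -48
dup    : 16 -48 -48 -48
*      : 16 -48 2304
swap   : 16 2304 -48
swap   : 16 -48 2304
*      : 16 -110592
drop   : 16
10     : 16 10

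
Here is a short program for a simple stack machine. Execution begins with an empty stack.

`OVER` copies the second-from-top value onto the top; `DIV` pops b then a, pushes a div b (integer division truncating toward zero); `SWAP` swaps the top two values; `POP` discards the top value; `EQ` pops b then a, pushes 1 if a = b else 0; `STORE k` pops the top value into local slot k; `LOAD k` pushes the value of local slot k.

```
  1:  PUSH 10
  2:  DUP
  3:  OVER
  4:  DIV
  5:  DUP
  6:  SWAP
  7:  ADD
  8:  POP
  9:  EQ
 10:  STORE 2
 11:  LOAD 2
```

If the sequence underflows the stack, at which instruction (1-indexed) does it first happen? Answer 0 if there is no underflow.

9

PUSH 10 -> 10
DUP     -> 10 10
OVER    -> 10 10 10
DIV     -> 10 1
DUP     -> 10 1 1
SWAP    -> 10 1 1
ADD     -> 10 2
POP     -> 10
EQ  — needs 2 operands, stack has 1 → underflow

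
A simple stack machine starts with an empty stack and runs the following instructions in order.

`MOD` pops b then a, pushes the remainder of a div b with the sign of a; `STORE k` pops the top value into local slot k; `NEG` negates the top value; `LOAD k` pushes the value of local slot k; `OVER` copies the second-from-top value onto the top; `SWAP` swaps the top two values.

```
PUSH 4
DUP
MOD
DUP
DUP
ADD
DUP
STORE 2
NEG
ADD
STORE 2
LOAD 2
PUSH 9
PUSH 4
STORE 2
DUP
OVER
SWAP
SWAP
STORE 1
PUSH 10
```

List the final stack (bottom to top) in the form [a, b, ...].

PUSH 4  -> 4
DUP     -> 4 4
MOD     -> 0
DUP     -> 0 0
DUP     -> 0 0 0
ADD     -> 0 0
DUP     -> 0 0 0
STORE 2 -> 0 0
NEG     -> 0 0
ADD     -> 0
STORE 2 -> (empty)
LOAD 2  -> 0
PUSH 9  -> 0 9
PUSH 4  -> 0 9 4
STORE 2 -> 0 9
DUP     -> 0 9 9
OVER    -> 0 9 9 9
SWAP    -> 0 9 9 9
SWAP    -> 0 9 9 9
STORE 1 -> 0 9 9
PUSH 10 -> 0 9 9 10

[0, 9, 9, 10]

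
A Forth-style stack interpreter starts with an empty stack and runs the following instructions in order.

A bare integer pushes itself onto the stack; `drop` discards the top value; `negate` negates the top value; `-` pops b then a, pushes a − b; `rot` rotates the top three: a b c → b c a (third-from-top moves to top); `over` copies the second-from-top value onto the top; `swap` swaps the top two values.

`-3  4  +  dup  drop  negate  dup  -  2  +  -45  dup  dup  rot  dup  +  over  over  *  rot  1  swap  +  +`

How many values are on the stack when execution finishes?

-3     -> [-3]
4      -> [-3, 4]
+      -> [1]
dup    -> [1, 1]
drop   -> [1]
negate -> [-1]
dup    -> [-1, -1]
-      -> [0]
2      -> [0, 2]
+      -> [2]
-45    -> [2, -45]
dup    -> [2, -45, -45]
dup    -> [2, -45, -45, -45]
rot    -> [2, -45, -45, -45]
dup    -> [2, -45, -45, -45, -45]
+      -> [2, -45, -45, -90]
over   -> [2, -45, -45, -90, -45]
over   -> [2, -45, -45, -90, -45, -90]
*      -> [2, -45, -45, -90, 4050]
rot    -> [2, -45, -90, 4050, -45]
1      -> [2, -45, -90, 4050, -45, 1]
swap   -> [2, -45, -90, 4050, 1, -45]
+      -> [2, -45, -90, 4050, -44]
+      -> [2, -45, -90, 4006]

4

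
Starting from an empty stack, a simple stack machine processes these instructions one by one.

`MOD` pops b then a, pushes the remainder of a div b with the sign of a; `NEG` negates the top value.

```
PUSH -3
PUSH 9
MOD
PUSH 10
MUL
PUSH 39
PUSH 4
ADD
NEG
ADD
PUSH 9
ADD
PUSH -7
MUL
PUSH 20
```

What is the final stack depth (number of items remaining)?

PUSH -3 -> -3
PUSH 9  -> -3 9
MOD     -> -3
PUSH 10 -> -3 10
MUL     -> -30
PUSH 39 -> -30 39
PUSH 4  -> -30 39 4
ADD     -> -30 43
NEG     -> -30 -43
ADD     -> -73
PUSH 9  -> -73 9
ADD     -> -64
PUSH -7 -> -64 -7
MUL     -> 448
PUSH 20 -> 448 20

2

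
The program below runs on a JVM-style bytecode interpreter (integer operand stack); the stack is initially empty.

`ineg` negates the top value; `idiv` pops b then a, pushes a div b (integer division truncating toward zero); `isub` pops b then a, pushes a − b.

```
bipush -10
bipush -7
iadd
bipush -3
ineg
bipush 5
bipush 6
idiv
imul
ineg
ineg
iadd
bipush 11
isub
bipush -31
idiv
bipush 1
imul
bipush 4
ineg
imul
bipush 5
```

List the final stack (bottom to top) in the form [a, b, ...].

bipush -10 : -10
bipush -7  : -10 -7
iadd       : -17
bipush -3  : -17 -3
ineg       : -17 3
bipush 5   : -17 3 5
bipush 6   : -17 3 5 6
idiv       : -17 3 0
imul       : -17 0
ineg       : -17 0
ineg       : -17 0
iadd       : -17
bipush 11  : -17 11
isub       : -28
bipush -31 : -28 -31
idiv       : 0
bipush 1   : 0 1
imul       : 0
bipush 4   : 0 4
ineg       : 0 -4
imul       : 0
bipush 5   : 0 5

[0, 5]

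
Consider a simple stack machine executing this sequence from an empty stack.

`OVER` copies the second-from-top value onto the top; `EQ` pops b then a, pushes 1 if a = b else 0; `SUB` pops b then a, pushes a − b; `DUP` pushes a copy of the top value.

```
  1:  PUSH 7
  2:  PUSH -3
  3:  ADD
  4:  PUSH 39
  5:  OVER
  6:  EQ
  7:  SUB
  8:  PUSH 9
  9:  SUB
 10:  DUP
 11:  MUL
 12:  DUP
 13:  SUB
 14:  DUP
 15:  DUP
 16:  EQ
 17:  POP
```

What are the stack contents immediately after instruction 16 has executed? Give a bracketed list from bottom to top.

[0, 1]

PUSH 7  -> [7]
PUSH -3 -> [7, -3]
ADD     -> [4]
PUSH 39 -> [4, 39]
OVER    -> [4, 39, 4]
EQ      -> [4, 0]
SUB     -> [4]
PUSH 9  -> [4, 9]
SUB     -> [-5]
DUP     -> [-5, -5]
MUL     -> [25]
DUP     -> [25, 25]
SUB     -> [0]
DUP     -> [0, 0]
DUP     -> [0, 0, 0]
EQ      -> [0, 1]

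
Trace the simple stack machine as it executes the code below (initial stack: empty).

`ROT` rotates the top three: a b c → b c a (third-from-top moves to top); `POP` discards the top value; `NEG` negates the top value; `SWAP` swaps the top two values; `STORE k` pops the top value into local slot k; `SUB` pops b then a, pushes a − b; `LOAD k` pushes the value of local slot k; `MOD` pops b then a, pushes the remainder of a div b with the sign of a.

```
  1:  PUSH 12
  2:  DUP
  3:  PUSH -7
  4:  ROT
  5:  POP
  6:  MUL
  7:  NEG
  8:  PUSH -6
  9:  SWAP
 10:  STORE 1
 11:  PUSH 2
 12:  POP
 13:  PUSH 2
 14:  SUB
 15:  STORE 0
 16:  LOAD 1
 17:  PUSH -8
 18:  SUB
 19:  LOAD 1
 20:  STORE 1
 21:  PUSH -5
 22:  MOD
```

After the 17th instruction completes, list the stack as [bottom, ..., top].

[84, -8]

PUSH 12 -> [12]
DUP     -> [12, 12]
PUSH -7 -> [12, 12, -7]
ROT     -> [12, -7, 12]
POP     -> [12, -7]
MUL     -> [-84]
NEG     -> [84]
PUSH -6 -> [84, -6]
SWAP    -> [-6, 84]
STORE 1 -> [-6]
PUSH 2  -> [-6, 2]
POP     -> [-6]
PUSH 2  -> [-6, 2]
SUB     -> [-8]
STORE 0 -> []
LOAD 1  -> [84]
PUSH -8 -> [84, -8]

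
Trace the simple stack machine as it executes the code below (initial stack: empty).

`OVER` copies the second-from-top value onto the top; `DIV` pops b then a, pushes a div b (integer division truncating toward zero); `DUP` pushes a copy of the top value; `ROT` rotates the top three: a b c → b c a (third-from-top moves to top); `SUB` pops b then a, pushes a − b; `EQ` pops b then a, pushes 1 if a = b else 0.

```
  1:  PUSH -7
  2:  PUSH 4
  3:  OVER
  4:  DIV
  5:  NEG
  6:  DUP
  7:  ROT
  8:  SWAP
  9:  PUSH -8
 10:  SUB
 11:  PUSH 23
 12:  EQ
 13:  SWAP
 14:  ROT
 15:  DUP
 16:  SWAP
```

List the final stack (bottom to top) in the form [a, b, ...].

PUSH -7  [-7]
PUSH 4   [-7, 4]
OVER     [-7, 4, -7]
DIV      [-7, 0]
NEG      [-7, 0]
DUP      [-7, 0, 0]
ROT      [0, 0, -7]
SWAP     [0, -7, 0]
PUSH -8  [0, -7, 0, -8]
SUB      [0, -7, 8]
PUSH 23  [0, -7, 8, 23]
EQ       [0, -7, 0]
SWAP     [0, 0, -7]
ROT      [0, -7, 0]
DUP      [0, -7, 0, 0]
SWAP     [0, -7, 0, 0]

[0, -7, 0, 0]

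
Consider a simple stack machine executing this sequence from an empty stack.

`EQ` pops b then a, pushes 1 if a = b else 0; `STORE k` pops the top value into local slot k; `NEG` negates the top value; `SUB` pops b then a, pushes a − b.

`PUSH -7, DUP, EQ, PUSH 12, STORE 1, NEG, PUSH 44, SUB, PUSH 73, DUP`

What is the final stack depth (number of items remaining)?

PUSH -7 : [-7]
DUP     : [-7, -7]
EQ      : [1]
PUSH 12 : [1, 12]
STORE 1 : [1]
NEG     : [-1]
PUSH 44 : [-1, 44]
SUB     : [-45]
PUSH 73 : [-45, 73]
DUP     : [-45, 73, 73]

3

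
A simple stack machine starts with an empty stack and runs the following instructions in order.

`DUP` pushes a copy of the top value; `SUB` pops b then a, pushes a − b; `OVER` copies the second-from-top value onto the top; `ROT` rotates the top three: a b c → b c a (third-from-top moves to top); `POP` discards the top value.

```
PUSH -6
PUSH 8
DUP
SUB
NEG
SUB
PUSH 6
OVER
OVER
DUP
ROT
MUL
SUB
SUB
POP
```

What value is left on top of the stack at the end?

PUSH -6 -> [-6]
PUSH 8  -> [-6, 8]
DUP     -> [-6, 8, 8]
SUB     -> [-6, 0]
NEG     -> [-6, 0]
SUB     -> [-6]
PUSH 6  -> [-6, 6]
OVER    -> [-6, 6, -6]
OVER    -> [-6, 6, -6, 6]
DUP     -> [-6, 6, -6, 6, 6]
ROT     -> [-6, 6, 6, 6, -6]
MUL     -> [-6, 6, 6, -36]
SUB     -> [-6, 6, 42]
SUB     -> [-6, -36]
POP     -> [-6]

-6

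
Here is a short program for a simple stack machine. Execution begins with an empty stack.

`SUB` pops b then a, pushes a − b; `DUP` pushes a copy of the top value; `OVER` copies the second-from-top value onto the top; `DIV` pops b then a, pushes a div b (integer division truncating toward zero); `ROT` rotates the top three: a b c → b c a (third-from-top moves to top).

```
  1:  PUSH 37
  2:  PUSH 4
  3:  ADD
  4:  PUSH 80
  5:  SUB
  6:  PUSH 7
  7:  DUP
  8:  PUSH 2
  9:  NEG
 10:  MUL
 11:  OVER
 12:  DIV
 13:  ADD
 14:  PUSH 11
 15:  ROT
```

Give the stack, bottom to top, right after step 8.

[-39, 7, 7, 2]

PUSH 37 → [37]
PUSH 4  → [37, 4]
ADD     → [41]
PUSH 80 → [41, 80]
SUB     → [-39]
PUSH 7  → [-39, 7]
DUP     → [-39, 7, 7]
PUSH 2  → [-39, 7, 7, 2]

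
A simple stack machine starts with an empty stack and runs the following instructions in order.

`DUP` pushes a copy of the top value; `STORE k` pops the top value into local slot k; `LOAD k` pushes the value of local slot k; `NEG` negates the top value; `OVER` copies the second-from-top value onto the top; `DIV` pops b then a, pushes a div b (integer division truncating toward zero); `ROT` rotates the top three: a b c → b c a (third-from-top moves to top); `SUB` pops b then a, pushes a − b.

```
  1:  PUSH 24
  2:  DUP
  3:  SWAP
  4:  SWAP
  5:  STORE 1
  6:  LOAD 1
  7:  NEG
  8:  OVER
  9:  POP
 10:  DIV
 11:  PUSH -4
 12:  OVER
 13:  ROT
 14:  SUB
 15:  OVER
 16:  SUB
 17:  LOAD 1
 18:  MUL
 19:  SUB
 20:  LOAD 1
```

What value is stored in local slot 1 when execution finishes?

PUSH 24 : [24]
DUP     : [24, 24]
SWAP    : [24, 24]
SWAP    : [24, 24]
STORE 1 : [24]
LOAD 1  : [24, 24]
NEG     : [24, -24]
OVER    : [24, -24, 24]
POP     : [24, -24]
DIV     : [-1]
PUSH -4 : [-1, -4]
OVER    : [-1, -4, -1]
ROT     : [-4, -1, -1]
SUB     : [-4, 0]
OVER    : [-4, 0, -4]
SUB     : [-4, 4]
LOAD 1  : [-4, 4, 24]
MUL     : [-4, 96]
SUB     : [-100]
LOAD 1  : [-100, 24]

24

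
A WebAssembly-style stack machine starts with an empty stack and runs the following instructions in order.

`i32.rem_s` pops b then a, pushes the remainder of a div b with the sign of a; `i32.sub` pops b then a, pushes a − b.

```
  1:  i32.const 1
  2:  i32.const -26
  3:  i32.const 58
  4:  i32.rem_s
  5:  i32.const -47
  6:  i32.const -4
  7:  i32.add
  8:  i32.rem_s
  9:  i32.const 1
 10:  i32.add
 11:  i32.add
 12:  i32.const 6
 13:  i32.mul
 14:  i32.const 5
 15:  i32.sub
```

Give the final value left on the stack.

-149

i32.const 1   -> 1
i32.const -26 -> 1 -26
i32.const 58  -> 1 -26 58
i32.rem_s     -> 1 -26
i32.const -47 -> 1 -26 -47
i32.const -4  -> 1 -26 -47 -4
i32.add       -> 1 -26 -51
i32.rem_s     -> 1 -26
i32.const 1   -> 1 -26 1
i32.add       -> 1 -25
i32.add       -> -24
i32.const 6   -> -24 6
i32.mul       -> -144
i32.const 5   -> -144 5
i32.sub       -> -149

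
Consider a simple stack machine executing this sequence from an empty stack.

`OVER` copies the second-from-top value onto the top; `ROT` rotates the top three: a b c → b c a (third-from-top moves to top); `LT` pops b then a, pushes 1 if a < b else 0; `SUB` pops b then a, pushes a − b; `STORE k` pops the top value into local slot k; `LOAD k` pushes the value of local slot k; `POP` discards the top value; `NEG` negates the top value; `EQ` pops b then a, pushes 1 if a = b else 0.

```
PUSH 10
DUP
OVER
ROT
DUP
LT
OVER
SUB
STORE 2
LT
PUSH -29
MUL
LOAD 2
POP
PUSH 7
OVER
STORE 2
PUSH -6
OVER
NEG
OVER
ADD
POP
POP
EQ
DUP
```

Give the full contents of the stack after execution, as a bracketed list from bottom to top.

[0, 0]

PUSH 10  -> [10]
DUP      -> [10, 10]
OVER     -> [10, 10, 10]
ROT      -> [10, 10, 10]
DUP      -> [10, 10, 10, 10]
LT       -> [10, 10, 0]
OVER     -> [10, 10, 0, 10]
SUB      -> [10, 10, -10]
STORE 2  -> [10, 10]
LT       -> [0]
PUSH -29 -> [0, -29]
MUL      -> [0]
LOAD 2   -> [0, -10]
POP      -> [0]
PUSH 7   -> [0, 7]
OVER     -> [0, 7, 0]
STORE 2  -> [0, 7]
PUSH -6  -> [0, 7, -6]
OVER     -> [0, 7, -6, 7]
NEG      -> [0, 7, -6, -7]
OVER     -> [0, 7, -6, -7, -6]
ADD      -> [0, 7, -6, -13]
POP      -> [0, 7, -6]
POP      -> [0, 7]
EQ       -> [0]
DUP      -> [0, 0]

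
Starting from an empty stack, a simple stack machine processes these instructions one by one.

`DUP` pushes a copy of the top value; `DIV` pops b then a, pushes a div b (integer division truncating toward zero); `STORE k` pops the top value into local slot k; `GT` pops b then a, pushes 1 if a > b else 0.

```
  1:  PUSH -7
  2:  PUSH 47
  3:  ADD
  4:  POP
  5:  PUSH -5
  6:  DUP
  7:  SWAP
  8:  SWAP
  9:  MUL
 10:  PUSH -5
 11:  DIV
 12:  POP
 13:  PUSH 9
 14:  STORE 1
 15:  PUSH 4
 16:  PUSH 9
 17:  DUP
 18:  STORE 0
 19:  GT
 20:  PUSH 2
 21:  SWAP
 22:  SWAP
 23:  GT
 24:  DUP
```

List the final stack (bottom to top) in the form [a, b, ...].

[0, 0]

PUSH -7 : -7
PUSH 47 : -7 47
ADD     : 40
POP     : (empty)
PUSH -5 : -5
DUP     : -5 -5
SWAP    : -5 -5
SWAP    : -5 -5
MUL     : 25
PUSH -5 : 25 -5
DIV     : -5
POP     : (empty)
PUSH 9  : 9
STORE 1 : (empty)
PUSH 4  : 4
PUSH 9  : 4 9
DUP     : 4 9 9
STORE 0 : 4 9
GT      : 0
PUSH 2  : 0 2
SWAP    : 2 0
SWAP    : 0 2
GT      : 0
DUP     : 0 0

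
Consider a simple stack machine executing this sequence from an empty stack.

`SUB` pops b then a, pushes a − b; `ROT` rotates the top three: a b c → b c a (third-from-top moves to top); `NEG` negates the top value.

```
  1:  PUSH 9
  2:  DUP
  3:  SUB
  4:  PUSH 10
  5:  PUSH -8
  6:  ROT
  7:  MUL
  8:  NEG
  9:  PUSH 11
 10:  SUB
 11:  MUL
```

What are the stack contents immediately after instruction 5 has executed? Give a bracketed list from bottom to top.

[0, 10, -8]

PUSH 9  : 9
DUP     : 9 9
SUB     : 0
PUSH 10 : 0 10
PUSH -8 : 0 10 -8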